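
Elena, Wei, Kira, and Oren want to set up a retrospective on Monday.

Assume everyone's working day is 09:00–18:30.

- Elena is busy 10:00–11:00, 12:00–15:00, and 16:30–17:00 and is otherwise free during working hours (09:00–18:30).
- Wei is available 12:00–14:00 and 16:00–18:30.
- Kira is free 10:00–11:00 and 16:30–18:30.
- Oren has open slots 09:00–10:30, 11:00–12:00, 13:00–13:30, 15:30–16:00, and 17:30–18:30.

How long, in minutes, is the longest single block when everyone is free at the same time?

60 minutes

Elena free within 09:00–18:30: 09:00–10:00, 11:00–12:00, 15:00–16:30, 17:00–18:30.
Elena ∩ Wei: 16:00–16:30, 17:00–18:30.
Elena ∩ Wei ∩ Kira: 17:00–18:30.
Elena ∩ Wei ∩ Kira ∩ Oren: 17:30–18:30.
Single common window of 60 minutes.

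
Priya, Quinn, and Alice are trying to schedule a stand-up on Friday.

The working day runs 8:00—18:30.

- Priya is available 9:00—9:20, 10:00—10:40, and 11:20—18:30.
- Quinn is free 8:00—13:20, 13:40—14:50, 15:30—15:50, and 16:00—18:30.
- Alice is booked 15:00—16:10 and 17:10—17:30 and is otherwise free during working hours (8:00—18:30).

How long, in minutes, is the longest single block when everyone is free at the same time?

Alice free within 08:00–18:30: 08:00–15:00, 16:10–17:10, 17:30–18:30.
Priya ∩ Quinn: 09:00–09:20, 10:00–10:40, 11:20–13:20, 13:40–14:50, 15:30–15:50, 16:00–18:30.
Priya ∩ Quinn ∩ Alice: 09:00–09:20, 10:00–10:40, 11:20–13:20, 13:40–14:50, 16:10–17:10, 17:30–18:30.
Common window lengths: 20, 40, 120, 70, 60, 60 min; longest is 120.

120 minutes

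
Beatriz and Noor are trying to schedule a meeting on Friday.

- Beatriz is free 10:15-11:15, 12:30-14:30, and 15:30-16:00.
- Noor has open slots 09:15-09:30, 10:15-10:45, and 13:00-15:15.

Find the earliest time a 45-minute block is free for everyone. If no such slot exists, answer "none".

13:00

Beatriz ∩ Noor: 10:15–10:45, 13:00–14:30.
Windows ≥ 45 min: 13:00–14:30.
Earliest such window starts at 13:00.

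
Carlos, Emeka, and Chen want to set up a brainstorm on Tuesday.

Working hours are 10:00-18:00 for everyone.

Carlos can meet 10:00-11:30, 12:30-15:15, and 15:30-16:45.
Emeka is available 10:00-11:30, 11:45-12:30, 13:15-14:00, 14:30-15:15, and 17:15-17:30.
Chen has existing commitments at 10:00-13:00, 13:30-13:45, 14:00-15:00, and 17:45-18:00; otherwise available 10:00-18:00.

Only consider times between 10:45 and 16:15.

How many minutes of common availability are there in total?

Chen free within 10:00–18:00: 13:00–13:30, 13:45–14:00, 15:00–17:45.
Carlos ∩ Emeka: 10:00–11:30, 13:15–14:00, 14:30–15:15.
Carlos ∩ Emeka ∩ Chen: 13:15–13:30, 13:45–14:00, 15:00–15:15.
Restricted to 10:45–16:15: 13:15–13:30, 13:45–14:00, 15:00–15:15.
Total common minutes: 15 + 15 + 15 = 45.

45 minutes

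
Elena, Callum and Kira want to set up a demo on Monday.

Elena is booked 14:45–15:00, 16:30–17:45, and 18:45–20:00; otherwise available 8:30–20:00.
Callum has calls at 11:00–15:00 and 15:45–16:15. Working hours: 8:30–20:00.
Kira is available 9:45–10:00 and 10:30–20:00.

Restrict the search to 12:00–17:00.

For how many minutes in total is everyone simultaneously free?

60 minutes

Elena free within 08:30–20:00: 08:30–14:45, 15:00–16:30, 17:45–18:45.
Callum free within 08:30–20:00: 08:30–11:00, 15:00–15:45, 16:15–20:00.
Elena ∩ Callum: 08:30–11:00, 15:00–15:45, 16:15–16:30, 17:45–18:45.
Elena ∩ Callum ∩ Kira: 09:45–10:00, 10:30–11:00, 15:00–15:45, 16:15–16:30, 17:45–18:45.
Restricted to 12:00–17:00: 15:00–15:45, 16:15–16:30.
Total common minutes: 45 + 15 = 60.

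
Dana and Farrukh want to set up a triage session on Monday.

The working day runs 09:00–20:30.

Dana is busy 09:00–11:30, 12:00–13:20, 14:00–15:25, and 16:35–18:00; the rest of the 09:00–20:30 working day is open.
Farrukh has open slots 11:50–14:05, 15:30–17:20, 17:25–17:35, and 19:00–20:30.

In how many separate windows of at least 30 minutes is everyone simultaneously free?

3

Dana free within 09:00–20:30: 11:30–12:00, 13:20–14:00, 15:25–16:35, 18:00–20:30.
Dana ∩ Farrukh: 11:50–12:00, 13:20–14:00, 15:30–16:35, 19:00–20:30.
Windows ≥ 30 min: 13:20–14:00, 15:30–16:35, 19:00–20:30.
That's 3 windows.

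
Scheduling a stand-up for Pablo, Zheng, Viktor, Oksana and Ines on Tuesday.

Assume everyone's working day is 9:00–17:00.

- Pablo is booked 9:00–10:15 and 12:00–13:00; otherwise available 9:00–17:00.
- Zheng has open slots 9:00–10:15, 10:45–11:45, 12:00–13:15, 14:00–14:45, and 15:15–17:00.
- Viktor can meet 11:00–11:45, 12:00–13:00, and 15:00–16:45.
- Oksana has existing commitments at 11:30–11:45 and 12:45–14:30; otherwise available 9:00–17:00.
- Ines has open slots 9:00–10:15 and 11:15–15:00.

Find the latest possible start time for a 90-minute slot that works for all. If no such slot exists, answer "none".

none

Pablo free within 09:00–17:00: 10:15–12:00, 13:00–17:00.
Oksana free within 09:00–17:00: 09:00–11:30, 11:45–12:45, 14:30–17:00.
Pablo ∩ Zheng: 10:45–11:45, 13:00–13:15, 14:00–14:45, 15:15–17:00.
Pablo ∩ Zheng ∩ Viktor: 11:00–11:45, 15:15–16:45.
Pablo ∩ Zheng ∩ Viktor ∩ Oksana: 11:00–11:30, 15:15–16:45.
Pablo ∩ Zheng ∩ Viktor ∩ Oksana ∩ Ines: 11:15–11:30.
Windows ≥ 90 min: (none).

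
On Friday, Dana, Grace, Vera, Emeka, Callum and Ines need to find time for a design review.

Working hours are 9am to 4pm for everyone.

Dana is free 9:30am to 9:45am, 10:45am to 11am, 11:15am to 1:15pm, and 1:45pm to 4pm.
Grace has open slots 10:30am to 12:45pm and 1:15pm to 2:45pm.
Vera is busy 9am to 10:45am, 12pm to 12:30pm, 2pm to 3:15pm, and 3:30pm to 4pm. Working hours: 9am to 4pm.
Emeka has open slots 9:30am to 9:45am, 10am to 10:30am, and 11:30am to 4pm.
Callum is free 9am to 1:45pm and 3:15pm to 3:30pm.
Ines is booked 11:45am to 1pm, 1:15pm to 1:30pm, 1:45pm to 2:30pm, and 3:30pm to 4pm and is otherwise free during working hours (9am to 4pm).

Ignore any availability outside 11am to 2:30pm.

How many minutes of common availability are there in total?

Vera free within 09:00–16:00: 10:45–12:00, 12:30–14:00, 15:15–15:30.
Ines free within 09:00–16:00: 09:00–11:45, 13:00–13:15, 13:30–13:45, 14:30–15:30.
Dana ∩ Grace: 10:45–11:00, 11:15–12:45, 13:45–14:45.
Dana ∩ Grace ∩ Vera: 10:45–11:00, 11:15–12:00, 12:30–12:45, 13:45–14:00.
Dana ∩ Grace ∩ Vera ∩ Emeka: 11:30–12:00, 12:30–12:45, 13:45–14:00.
Dana ∩ Grace ∩ Vera ∩ Emeka ∩ Callum: 11:30–12:00, 12:30–12:45.
Dana ∩ Grace ∩ Vera ∩ Emeka ∩ Callum ∩ Ines: 11:30–11:45.
Restricted to 11:00–14:30: 11:30–11:45.
Total common minutes: 15.

15 minutes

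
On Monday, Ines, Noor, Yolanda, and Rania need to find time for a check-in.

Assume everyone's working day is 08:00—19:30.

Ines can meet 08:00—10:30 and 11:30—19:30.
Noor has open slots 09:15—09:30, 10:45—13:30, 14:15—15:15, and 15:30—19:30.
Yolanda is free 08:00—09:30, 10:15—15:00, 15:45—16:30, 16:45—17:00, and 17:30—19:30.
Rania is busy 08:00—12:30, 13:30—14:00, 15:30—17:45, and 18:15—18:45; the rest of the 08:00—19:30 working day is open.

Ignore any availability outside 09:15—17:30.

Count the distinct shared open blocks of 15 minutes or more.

Rania free within 08:00–19:30: 12:30–13:30, 14:00–15:30, 17:45–18:15, 18:45–19:30.
Ines ∩ Noor: 09:15–09:30, 11:30–13:30, 14:15–15:15, 15:30–19:30.
Ines ∩ Noor ∩ Yolanda: 09:15–09:30, 11:30–13:30, 14:15–15:00, 15:45–16:30, 16:45–17:00, 17:30–19:30.
Ines ∩ Noor ∩ Yolanda ∩ Rania: 12:30–13:30, 14:15–15:00, 17:45–18:15, 18:45–19:30.
Restricted to 09:15–17:30: 12:30–13:30, 14:15–15:00.
Windows ≥ 15 min: 12:30–13:30, 14:15–15:00.
That's 2 windows.

2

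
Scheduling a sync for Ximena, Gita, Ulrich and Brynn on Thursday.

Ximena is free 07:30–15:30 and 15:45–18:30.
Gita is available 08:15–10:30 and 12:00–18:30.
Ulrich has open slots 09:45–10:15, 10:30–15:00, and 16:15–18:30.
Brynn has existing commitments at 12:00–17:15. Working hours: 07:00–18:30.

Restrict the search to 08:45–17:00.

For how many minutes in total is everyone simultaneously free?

30 minutes

Brynn free within 07:00–18:30: 07:00–12:00, 17:15–18:30.
Ximena ∩ Gita: 08:15–10:30, 12:00–15:30, 15:45–18:30.
Ximena ∩ Gita ∩ Ulrich: 09:45–10:15, 12:00–15:00, 16:15–18:30.
Ximena ∩ Gita ∩ Ulrich ∩ Brynn: 09:45–10:15, 17:15–18:30.
Restricted to 08:45–17:00: 09:45–10:15.
Total common minutes: 30.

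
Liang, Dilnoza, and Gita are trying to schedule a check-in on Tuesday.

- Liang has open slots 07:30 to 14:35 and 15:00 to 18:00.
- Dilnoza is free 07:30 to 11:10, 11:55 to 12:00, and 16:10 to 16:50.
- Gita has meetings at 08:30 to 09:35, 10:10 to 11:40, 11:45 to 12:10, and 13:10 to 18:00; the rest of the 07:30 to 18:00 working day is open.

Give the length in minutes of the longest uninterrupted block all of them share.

Gita free within 07:30–18:00: 07:30–08:30, 09:35–10:10, 11:40–11:45, 12:10–13:10.
Liang ∩ Dilnoza: 07:30–11:10, 11:55–12:00, 16:10–16:50.
Liang ∩ Dilnoza ∩ Gita: 07:30–08:30, 09:35–10:10.
Common window lengths: 60, 35 min; longest is 60.

60 minutes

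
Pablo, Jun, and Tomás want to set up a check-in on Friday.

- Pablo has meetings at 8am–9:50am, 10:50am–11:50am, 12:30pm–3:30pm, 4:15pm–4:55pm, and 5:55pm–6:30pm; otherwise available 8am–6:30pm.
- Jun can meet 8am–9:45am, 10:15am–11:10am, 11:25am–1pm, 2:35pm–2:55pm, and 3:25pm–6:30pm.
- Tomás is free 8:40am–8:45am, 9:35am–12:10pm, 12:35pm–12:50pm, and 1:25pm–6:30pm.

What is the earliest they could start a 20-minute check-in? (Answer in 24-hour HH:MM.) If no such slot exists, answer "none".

Pablo free within 08:00–18:30: 09:50–10:50, 11:50–12:30, 15:30–16:15, 16:55–17:55.
Pablo ∩ Jun: 10:15–10:50, 11:50–12:30, 15:30–16:15, 16:55–17:55.
Pablo ∩ Jun ∩ Tomás: 10:15–10:50, 11:50–12:10, 15:30–16:15, 16:55–17:55.
Windows ≥ 20 min: 10:15–10:50, 11:50–12:10, 15:30–16:15, 16:55–17:55.
Earliest such window starts at 10:15.

10:15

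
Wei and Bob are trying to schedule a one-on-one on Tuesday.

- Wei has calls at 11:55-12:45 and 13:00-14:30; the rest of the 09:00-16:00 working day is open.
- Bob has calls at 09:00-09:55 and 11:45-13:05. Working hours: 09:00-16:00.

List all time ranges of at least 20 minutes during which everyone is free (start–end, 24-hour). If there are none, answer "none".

09:55–11:45, 14:30–16:00

Wei free within 09:00–16:00: 09:00–11:55, 12:45–13:00, 14:30–16:00.
Bob free within 09:00–16:00: 09:55–11:45, 13:05–16:00.
Wei ∩ Bob: 09:55–11:45, 14:30–16:00.
Windows ≥ 20 min: 09:55–11:45, 14:30–16:00.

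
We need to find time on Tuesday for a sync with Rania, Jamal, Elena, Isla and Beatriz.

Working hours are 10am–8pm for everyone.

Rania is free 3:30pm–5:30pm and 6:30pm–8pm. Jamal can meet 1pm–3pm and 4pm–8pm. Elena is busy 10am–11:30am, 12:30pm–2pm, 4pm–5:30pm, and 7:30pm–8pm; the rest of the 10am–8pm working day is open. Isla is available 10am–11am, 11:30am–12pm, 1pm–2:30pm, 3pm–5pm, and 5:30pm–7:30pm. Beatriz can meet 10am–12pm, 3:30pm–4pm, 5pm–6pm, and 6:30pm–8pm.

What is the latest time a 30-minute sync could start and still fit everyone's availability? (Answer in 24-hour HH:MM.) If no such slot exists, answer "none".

Elena free within 10:00–20:00: 11:30–12:30, 14:00–16:00, 17:30–19:30.
Rania ∩ Jamal: 16:00–17:30, 18:30–20:00.
Rania ∩ Jamal ∩ Elena: 18:30–19:30.
Rania ∩ Jamal ∩ Elena ∩ Isla: 18:30–19:30.
Rania ∩ Jamal ∩ Elena ∩ Isla ∩ Beatriz: 18:30–19:30.
Windows ≥ 30 min: 18:30–19:30.
Latest start in the last window 18:30–19:30 is 19:30 − 30 min = 19:00.

19:00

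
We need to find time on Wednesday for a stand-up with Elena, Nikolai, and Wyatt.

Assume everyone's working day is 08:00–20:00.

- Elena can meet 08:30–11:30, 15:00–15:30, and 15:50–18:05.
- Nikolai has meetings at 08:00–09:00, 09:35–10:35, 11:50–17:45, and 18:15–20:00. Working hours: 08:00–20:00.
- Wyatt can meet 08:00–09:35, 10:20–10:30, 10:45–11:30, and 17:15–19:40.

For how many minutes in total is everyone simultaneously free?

Nikolai free within 08:00–20:00: 09:00–09:35, 10:35–11:50, 17:45–18:15.
Elena ∩ Nikolai: 09:00–09:35, 10:35–11:30, 17:45–18:05.
Elena ∩ Nikolai ∩ Wyatt: 09:00–09:35, 10:45–11:30, 17:45–18:05.
Total common minutes: 35 + 45 + 20 = 100.

100 minutes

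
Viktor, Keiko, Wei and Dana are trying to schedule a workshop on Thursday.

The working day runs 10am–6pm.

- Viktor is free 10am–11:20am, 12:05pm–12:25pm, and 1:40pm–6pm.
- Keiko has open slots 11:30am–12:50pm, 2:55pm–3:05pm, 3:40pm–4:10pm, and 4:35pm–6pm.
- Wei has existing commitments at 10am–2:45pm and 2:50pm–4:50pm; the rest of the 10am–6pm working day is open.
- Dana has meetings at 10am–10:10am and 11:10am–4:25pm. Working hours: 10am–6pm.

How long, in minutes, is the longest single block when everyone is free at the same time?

Wei free within 10:00–18:00: 14:45–14:50, 16:50–18:00.
Dana free within 10:00–18:00: 10:10–11:10, 16:25–18:00.
Viktor ∩ Keiko: 12:05–12:25, 14:55–15:05, 15:40–16:10, 16:35–18:00.
Viktor ∩ Keiko ∩ Wei: 16:50–18:00.
Viktor ∩ Keiko ∩ Wei ∩ Dana: 16:50–18:00.
Single common window of 70 minutes.

70 minutes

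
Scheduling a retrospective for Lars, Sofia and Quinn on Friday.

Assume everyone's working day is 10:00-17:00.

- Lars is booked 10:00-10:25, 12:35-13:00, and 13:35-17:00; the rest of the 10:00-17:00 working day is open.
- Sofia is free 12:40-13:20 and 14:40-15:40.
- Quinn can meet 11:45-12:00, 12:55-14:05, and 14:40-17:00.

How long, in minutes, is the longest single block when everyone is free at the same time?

20 minutes

Lars free within 10:00–17:00: 10:25–12:35, 13:00–13:35.
Lars ∩ Sofia: 13:00–13:20.
Lars ∩ Sofia ∩ Quinn: 13:00–13:20.
Single common window of 20 minutes.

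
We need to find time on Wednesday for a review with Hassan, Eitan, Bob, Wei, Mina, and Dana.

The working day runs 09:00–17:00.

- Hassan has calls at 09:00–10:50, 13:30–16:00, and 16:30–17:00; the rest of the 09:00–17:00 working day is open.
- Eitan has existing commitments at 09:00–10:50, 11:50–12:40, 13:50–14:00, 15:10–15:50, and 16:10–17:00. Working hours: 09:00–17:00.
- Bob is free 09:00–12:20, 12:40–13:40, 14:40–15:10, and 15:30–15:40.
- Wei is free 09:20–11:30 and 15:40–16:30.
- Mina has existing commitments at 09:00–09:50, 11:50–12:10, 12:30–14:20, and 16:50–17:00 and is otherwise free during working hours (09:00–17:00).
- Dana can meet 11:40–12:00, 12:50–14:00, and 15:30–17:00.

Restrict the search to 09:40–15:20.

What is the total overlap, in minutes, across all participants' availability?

Hassan free within 09:00–17:00: 10:50–13:30, 16:00–16:30.
Eitan free within 09:00–17:00: 10:50–11:50, 12:40–13:50, 14:00–15:10, 15:50–16:10.
Mina free within 09:00–17:00: 09:50–11:50, 12:10–12:30, 14:20–16:50.
Hassan ∩ Eitan: 10:50–11:50, 12:40–13:30, 16:00–16:10.
Hassan ∩ Eitan ∩ Bob: 10:50–11:50, 12:40–13:30.
Hassan ∩ Eitan ∩ Bob ∩ Wei: 10:50–11:30.
Hassan ∩ Eitan ∩ Bob ∩ Wei ∩ Mina: 10:50–11:30.
Hassan ∩ Eitan ∩ Bob ∩ Wei ∩ Mina ∩ Dana: (none).
Restricted to 09:40–15:20: (none).
Total common minutes: 0.

0 minutes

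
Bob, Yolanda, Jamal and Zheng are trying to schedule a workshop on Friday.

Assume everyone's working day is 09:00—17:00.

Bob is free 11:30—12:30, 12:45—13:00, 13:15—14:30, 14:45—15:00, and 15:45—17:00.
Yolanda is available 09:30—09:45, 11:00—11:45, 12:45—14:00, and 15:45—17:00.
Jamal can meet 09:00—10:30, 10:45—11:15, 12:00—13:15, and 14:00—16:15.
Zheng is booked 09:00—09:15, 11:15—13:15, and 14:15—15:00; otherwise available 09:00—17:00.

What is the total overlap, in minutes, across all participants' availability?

Zheng free within 09:00–17:00: 09:15–11:15, 13:15–14:15, 15:00–17:00.
Bob ∩ Yolanda: 11:30–11:45, 12:45–13:00, 13:15–14:00, 15:45–17:00.
Bob ∩ Yolanda ∩ Jamal: 12:45–13:00, 15:45–16:15.
Bob ∩ Yolanda ∩ Jamal ∩ Zheng: 15:45–16:15.
Total common minutes: 30.

30 minutes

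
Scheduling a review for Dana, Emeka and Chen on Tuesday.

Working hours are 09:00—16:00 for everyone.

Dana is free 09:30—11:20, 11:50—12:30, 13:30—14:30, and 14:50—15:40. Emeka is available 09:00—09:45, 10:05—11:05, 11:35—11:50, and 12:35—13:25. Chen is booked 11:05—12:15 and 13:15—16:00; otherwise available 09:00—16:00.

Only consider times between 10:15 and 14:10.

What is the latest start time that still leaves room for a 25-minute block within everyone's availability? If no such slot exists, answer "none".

Chen free within 09:00–16:00: 09:00–11:05, 12:15–13:15.
Dana ∩ Emeka: 09:30–09:45, 10:05–11:05.
Dana ∩ Emeka ∩ Chen: 09:30–09:45, 10:05–11:05.
Restricted to 10:15–14:10: 10:15–11:05.
Windows ≥ 25 min: 10:15–11:05.
Latest start in the last window 10:15–11:05 is 11:05 − 25 min = 10:40.

10:40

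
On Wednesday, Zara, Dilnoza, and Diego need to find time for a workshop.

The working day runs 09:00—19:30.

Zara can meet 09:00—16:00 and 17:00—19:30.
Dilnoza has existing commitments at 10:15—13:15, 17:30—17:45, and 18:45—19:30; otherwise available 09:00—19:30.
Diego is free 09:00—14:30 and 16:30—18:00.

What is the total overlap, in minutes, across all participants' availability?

195 minutes

Dilnoza free within 09:00–19:30: 09:00–10:15, 13:15–17:30, 17:45–18:45.
Zara ∩ Dilnoza: 09:00–10:15, 13:15–16:00, 17:00–17:30, 17:45–18:45.
Zara ∩ Dilnoza ∩ Diego: 09:00–10:15, 13:15–14:30, 17:00–17:30, 17:45–18:00.
Total common minutes: 75 + 75 + 30 + 15 = 195.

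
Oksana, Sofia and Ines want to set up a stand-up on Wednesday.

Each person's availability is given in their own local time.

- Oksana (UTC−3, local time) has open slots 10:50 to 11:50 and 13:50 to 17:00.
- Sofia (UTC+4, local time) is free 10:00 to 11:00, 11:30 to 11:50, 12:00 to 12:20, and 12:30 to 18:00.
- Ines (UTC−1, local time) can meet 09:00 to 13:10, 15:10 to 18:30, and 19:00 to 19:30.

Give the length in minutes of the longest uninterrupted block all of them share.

Oksana → UTC: 13:50–14:50, 16:50–20:00.
Sofia → UTC: 06:00–07:00, 07:30–07:50, 08:00–08:20, 08:30–14:00.
Ines → UTC: 10:00–14:10, 16:10–19:30, 20:00–20:30.
Oksana ∩ Sofia: 13:50–14:00.
Oksana ∩ Sofia ∩ Ines: 13:50–14:00.
Single common window of 10 minutes.

10 minutes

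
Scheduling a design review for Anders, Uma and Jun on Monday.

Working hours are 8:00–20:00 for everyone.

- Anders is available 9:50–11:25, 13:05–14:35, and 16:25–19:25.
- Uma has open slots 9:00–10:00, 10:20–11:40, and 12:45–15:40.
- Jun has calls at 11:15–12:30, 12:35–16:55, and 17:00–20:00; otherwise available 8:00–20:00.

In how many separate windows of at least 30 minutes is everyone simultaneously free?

Jun free within 08:00–20:00: 08:00–11:15, 12:30–12:35, 16:55–17:00.
Anders ∩ Uma: 09:50–10:00, 10:20–11:25, 13:05–14:35.
Anders ∩ Uma ∩ Jun: 09:50–10:00, 10:20–11:15.
Windows ≥ 30 min: 10:20–11:15.
That's 1 window.

1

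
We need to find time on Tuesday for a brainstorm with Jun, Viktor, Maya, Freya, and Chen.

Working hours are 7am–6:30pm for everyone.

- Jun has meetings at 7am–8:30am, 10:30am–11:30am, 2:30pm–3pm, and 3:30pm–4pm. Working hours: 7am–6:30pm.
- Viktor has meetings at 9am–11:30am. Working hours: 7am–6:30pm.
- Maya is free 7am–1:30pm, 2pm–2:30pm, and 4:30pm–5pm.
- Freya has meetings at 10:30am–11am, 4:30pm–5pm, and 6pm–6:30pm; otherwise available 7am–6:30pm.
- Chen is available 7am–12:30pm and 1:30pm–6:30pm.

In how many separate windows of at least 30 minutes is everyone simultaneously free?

Jun free within 07:00–18:30: 08:30–10:30, 11:30–14:30, 15:00–15:30, 16:00–18:30.
Viktor free within 07:00–18:30: 07:00–09:00, 11:30–18:30.
Freya free within 07:00–18:30: 07:00–10:30, 11:00–16:30, 17:00–18:00.
Jun ∩ Viktor: 08:30–09:00, 11:30–14:30, 15:00–15:30, 16:00–18:30.
Jun ∩ Viktor ∩ Maya: 08:30–09:00, 11:30–13:30, 14:00–14:30, 16:30–17:00.
Jun ∩ Viktor ∩ Maya ∩ Freya: 08:30–09:00, 11:30–13:30, 14:00–14:30.
Jun ∩ Viktor ∩ Maya ∩ Freya ∩ Chen: 08:30–09:00, 11:30–12:30, 14:00–14:30.
Windows ≥ 30 min: 08:30–09:00, 11:30–12:30, 14:00–14:30.
That's 3 windows.

3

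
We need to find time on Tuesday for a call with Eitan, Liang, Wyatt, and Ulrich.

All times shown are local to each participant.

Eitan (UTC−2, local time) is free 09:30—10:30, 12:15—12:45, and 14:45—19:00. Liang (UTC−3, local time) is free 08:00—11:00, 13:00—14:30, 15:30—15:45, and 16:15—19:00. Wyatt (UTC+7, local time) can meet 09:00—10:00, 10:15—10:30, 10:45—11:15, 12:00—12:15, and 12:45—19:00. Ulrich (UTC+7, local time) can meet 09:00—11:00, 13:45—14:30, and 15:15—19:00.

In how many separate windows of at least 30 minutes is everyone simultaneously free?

1

Eitan → UTC: 11:30–12:30, 14:15–14:45, 16:45–21:00.
Liang → UTC: 11:00–14:00, 16:00–17:30, 18:30–18:45, 19:15–22:00.
Wyatt → UTC: 02:00–03:00, 03:15–03:30, 03:45–04:15, 05:00–05:15, 05:45–12:00.
Ulrich → UTC: 02:00–04:00, 06:45–07:30, 08:15–12:00.
Eitan ∩ Liang: 11:30–12:30, 16:45–17:30, 18:30–18:45, 19:15–21:00.
Eitan ∩ Liang ∩ Wyatt: 11:30–12:00.
Eitan ∩ Liang ∩ Wyatt ∩ Ulrich: 11:30–12:00.
Windows ≥ 30 min: 11:30–12:00.
That's 1 window.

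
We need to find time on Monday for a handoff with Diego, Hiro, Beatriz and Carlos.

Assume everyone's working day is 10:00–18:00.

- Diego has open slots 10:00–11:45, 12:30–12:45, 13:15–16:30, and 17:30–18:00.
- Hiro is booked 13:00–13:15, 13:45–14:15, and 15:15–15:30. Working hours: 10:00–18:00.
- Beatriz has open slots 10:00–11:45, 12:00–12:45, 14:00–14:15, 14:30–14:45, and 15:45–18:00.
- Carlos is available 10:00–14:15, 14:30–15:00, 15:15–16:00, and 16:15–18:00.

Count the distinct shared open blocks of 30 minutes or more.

Hiro free within 10:00–18:00: 10:00–13:00, 13:15–13:45, 14:15–15:15, 15:30–18:00.
Diego ∩ Hiro: 10:00–11:45, 12:30–12:45, 13:15–13:45, 14:15–15:15, 15:30–16:30, 17:30–18:00.
Diego ∩ Hiro ∩ Beatriz: 10:00–11:45, 12:30–12:45, 14:30–14:45, 15:45–16:30, 17:30–18:00.
Diego ∩ Hiro ∩ Beatriz ∩ Carlos: 10:00–11:45, 12:30–12:45, 14:30–14:45, 15:45–16:00, 16:15–16:30, 17:30–18:00.
Windows ≥ 30 min: 10:00–11:45, 17:30–18:00.
That's 2 windows.

2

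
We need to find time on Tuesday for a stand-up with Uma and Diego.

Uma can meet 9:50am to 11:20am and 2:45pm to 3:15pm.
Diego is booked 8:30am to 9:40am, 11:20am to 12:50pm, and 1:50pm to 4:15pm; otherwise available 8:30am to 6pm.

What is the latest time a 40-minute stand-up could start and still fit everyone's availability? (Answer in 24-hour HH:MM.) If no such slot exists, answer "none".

10:40

Diego free within 08:30–18:00: 09:40–11:20, 12:50–13:50, 16:15–18:00.
Uma ∩ Diego: 09:50–11:20.
Windows ≥ 40 min: 09:50–11:20.
Latest start in the last window 09:50–11:20 is 11:20 − 40 min = 10:40.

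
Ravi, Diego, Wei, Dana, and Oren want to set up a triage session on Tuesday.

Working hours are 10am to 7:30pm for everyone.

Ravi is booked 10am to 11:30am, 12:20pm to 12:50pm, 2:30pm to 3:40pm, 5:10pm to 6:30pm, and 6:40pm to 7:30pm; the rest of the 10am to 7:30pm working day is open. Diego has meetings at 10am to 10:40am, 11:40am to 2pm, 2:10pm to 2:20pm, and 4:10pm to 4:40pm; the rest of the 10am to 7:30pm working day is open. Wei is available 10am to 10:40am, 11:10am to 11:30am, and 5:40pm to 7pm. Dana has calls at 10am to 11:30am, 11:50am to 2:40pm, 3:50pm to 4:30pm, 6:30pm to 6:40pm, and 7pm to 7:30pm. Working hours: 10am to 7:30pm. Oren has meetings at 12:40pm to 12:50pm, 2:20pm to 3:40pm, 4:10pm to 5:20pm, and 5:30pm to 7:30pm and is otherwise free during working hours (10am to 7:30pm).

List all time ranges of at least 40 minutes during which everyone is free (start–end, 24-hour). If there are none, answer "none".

none

Ravi free within 10:00–19:30: 11:30–12:20, 12:50–14:30, 15:40–17:10, 18:30–18:40.
Diego free within 10:00–19:30: 10:40–11:40, 14:00–14:10, 14:20–16:10, 16:40–19:30.
Dana free within 10:00–19:30: 11:30–11:50, 14:40–15:50, 16:30–18:30, 18:40–19:00.
Oren free within 10:00–19:30: 10:00–12:40, 12:50–14:20, 15:40–16:10, 17:20–17:30.
Ravi ∩ Diego: 11:30–11:40, 14:00–14:10, 14:20–14:30, 15:40–16:10, 16:40–17:10, 18:30–18:40.
Ravi ∩ Diego ∩ Wei: 18:30–18:40.
Ravi ∩ Diego ∩ Wei ∩ Dana: (none).
Ravi ∩ Diego ∩ Wei ∩ Dana ∩ Oren: (none).
Windows ≥ 40 min: (none).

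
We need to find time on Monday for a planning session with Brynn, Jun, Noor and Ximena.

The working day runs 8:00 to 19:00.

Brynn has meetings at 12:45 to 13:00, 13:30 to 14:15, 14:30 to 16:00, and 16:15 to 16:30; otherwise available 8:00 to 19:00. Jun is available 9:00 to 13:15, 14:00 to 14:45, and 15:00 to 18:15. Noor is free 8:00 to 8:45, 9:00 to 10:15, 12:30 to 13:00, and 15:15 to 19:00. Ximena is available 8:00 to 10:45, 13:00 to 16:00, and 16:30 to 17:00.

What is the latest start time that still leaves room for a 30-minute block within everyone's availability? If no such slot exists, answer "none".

16:30

Brynn free within 08:00–19:00: 08:00–12:45, 13:00–13:30, 14:15–14:30, 16:00–16:15, 16:30–19:00.
Brynn ∩ Jun: 09:00–12:45, 13:00–13:15, 14:15–14:30, 16:00–16:15, 16:30–18:15.
Brynn ∩ Jun ∩ Noor: 09:00–10:15, 12:30–12:45, 16:00–16:15, 16:30–18:15.
Brynn ∩ Jun ∩ Noor ∩ Ximena: 09:00–10:15, 16:30–17:00.
Windows ≥ 30 min: 09:00–10:15, 16:30–17:00.
Latest start in the last window 16:30–17:00 is 17:00 − 30 min = 16:30.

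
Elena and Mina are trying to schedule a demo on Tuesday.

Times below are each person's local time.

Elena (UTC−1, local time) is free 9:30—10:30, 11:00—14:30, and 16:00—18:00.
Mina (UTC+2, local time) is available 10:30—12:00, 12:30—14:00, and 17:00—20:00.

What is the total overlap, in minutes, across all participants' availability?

Elena → UTC: 10:30–11:30, 12:00–15:30, 17:00–19:00.
Mina → UTC: 08:30–10:00, 10:30–12:00, 15:00–18:00.
Elena ∩ Mina: 10:30–11:30, 15:00–15:30, 17:00–18:00.
Total common minutes: 60 + 30 + 60 = 150.

150 minutes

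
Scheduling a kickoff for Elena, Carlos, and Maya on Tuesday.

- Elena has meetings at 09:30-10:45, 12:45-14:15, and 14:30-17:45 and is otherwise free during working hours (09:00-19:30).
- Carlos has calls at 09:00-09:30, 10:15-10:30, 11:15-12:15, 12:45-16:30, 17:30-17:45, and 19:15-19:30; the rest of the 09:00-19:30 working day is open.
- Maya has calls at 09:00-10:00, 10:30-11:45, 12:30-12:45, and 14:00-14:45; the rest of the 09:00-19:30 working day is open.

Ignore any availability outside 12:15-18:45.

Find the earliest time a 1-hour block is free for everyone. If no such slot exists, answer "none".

Elena free within 09:00–19:30: 09:00–09:30, 10:45–12:45, 14:15–14:30, 17:45–19:30.
Carlos free within 09:00–19:30: 09:30–10:15, 10:30–11:15, 12:15–12:45, 16:30–17:30, 17:45–19:15.
Maya free within 09:00–19:30: 10:00–10:30, 11:45–12:30, 12:45–14:00, 14:45–19:30.
Elena ∩ Carlos: 10:45–11:15, 12:15–12:45, 17:45–19:15.
Elena ∩ Carlos ∩ Maya: 12:15–12:30, 17:45–19:15.
Restricted to 12:15–18:45: 12:15–12:30, 17:45–18:45.
Windows ≥ 60 min: 17:45–18:45.
Earliest such window starts at 17:45.

17:45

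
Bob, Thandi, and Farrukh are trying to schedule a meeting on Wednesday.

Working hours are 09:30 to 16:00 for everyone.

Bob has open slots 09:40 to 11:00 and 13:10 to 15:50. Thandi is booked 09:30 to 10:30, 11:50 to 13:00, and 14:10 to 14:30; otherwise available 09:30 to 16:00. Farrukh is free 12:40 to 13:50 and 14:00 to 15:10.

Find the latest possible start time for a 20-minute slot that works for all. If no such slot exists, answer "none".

14:50

Thandi free within 09:30–16:00: 10:30–11:50, 13:00–14:10, 14:30–16:00.
Bob ∩ Thandi: 10:30–11:00, 13:10–14:10, 14:30–15:50.
Bob ∩ Thandi ∩ Farrukh: 13:10–13:50, 14:00–14:10, 14:30–15:10.
Windows ≥ 20 min: 13:10–13:50, 14:30–15:10.
Latest start in the last window 14:30–15:10 is 15:10 − 20 min = 14:50.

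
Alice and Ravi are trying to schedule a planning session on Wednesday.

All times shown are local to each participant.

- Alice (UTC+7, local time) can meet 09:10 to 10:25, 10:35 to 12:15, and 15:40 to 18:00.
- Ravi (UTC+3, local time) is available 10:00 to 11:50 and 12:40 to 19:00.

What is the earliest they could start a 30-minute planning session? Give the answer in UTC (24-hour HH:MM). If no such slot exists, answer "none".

Alice → UTC: 02:10–03:25, 03:35–05:15, 08:40–11:00.
Ravi → UTC: 07:00–08:50, 09:40–16:00.
Alice ∩ Ravi: 08:40–08:50, 09:40–11:00.
Windows ≥ 30 min: 09:40–11:00.
Earliest such window starts at 09:40.

09:40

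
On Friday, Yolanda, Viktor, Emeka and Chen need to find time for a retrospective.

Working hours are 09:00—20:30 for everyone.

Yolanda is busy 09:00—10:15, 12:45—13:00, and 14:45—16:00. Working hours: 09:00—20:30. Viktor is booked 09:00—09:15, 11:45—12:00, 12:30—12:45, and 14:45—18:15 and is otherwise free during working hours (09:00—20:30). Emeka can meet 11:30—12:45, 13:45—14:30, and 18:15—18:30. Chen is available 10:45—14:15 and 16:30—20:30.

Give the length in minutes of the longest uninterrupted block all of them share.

30 minutes

Yolanda free within 09:00–20:30: 10:15–12:45, 13:00–14:45, 16:00–20:30.
Viktor free within 09:00–20:30: 09:15–11:45, 12:00–12:30, 12:45–14:45, 18:15–20:30.
Yolanda ∩ Viktor: 10:15–11:45, 12:00–12:30, 13:00–14:45, 18:15–20:30.
Yolanda ∩ Viktor ∩ Emeka: 11:30–11:45, 12:00–12:30, 13:45–14:30, 18:15–18:30.
Yolanda ∩ Viktor ∩ Emeka ∩ Chen: 11:30–11:45, 12:00–12:30, 13:45–14:15, 18:15–18:30.
Common window lengths: 15, 30, 30, 15 min; longest is 30.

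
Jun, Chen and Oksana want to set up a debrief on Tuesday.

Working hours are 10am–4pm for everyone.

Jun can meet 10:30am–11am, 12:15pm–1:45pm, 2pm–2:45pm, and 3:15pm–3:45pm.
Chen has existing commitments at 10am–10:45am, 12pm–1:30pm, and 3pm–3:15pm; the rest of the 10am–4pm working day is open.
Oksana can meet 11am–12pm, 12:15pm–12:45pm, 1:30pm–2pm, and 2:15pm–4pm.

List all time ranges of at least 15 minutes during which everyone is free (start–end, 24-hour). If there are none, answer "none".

Chen free within 10:00–16:00: 10:45–12:00, 13:30–15:00, 15:15–16:00.
Jun ∩ Chen: 10:45–11:00, 13:30–13:45, 14:00–14:45, 15:15–15:45.
Jun ∩ Chen ∩ Oksana: 13:30–13:45, 14:15–14:45, 15:15–15:45.
Windows ≥ 15 min: 13:30–13:45, 14:15–14:45, 15:15–15:45.

13:30–13:45, 14:15–14:45, 15:15–15:45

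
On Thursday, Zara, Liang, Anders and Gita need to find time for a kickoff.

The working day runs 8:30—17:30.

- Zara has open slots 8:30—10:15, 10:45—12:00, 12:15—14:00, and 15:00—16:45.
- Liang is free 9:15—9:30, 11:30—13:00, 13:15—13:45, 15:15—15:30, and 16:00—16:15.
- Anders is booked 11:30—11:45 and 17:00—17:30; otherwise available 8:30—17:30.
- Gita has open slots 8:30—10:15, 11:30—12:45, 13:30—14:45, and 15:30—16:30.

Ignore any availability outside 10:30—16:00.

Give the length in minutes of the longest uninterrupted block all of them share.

30 minutes

Anders free within 08:30–17:30: 08:30–11:30, 11:45–17:00.
Zara ∩ Liang: 09:15–09:30, 11:30–12:00, 12:15–13:00, 13:15–13:45, 15:15–15:30, 16:00–16:15.
Zara ∩ Liang ∩ Anders: 09:15–09:30, 11:45–12:00, 12:15–13:00, 13:15–13:45, 15:15–15:30, 16:00–16:15.
Zara ∩ Liang ∩ Anders ∩ Gita: 09:15–09:30, 11:45–12:00, 12:15–12:45, 13:30–13:45, 16:00–16:15.
Restricted to 10:30–16:00: 11:45–12:00, 12:15–12:45, 13:30–13:45.
Common window lengths: 15, 30, 15 min; longest is 30.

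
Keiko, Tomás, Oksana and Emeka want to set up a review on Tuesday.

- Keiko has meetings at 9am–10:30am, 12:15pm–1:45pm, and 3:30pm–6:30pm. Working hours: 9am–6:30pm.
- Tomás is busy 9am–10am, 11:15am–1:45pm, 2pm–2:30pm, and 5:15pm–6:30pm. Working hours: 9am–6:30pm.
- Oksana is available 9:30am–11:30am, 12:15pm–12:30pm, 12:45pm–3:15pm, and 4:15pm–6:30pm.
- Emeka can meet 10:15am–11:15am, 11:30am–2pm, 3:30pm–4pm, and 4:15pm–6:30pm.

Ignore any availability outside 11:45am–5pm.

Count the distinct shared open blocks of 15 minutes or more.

Keiko free within 09:00–18:30: 10:30–12:15, 13:45–15:30.
Tomás free within 09:00–18:30: 10:00–11:15, 13:45–14:00, 14:30–17:15.
Keiko ∩ Tomás: 10:30–11:15, 13:45–14:00, 14:30–15:30.
Keiko ∩ Tomás ∩ Oksana: 10:30–11:15, 13:45–14:00, 14:30–15:15.
Keiko ∩ Tomás ∩ Oksana ∩ Emeka: 10:30–11:15, 13:45–14:00.
Restricted to 11:45–17:00: 13:45–14:00.
Windows ≥ 15 min: 13:45–14:00.
That's 1 window.

1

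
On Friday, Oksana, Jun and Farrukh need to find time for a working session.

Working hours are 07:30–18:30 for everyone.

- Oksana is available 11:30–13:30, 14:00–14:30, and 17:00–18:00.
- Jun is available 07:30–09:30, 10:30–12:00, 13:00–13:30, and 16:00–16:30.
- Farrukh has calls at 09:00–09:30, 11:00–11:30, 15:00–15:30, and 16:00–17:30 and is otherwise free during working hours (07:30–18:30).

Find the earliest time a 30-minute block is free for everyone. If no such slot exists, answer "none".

Farrukh free within 07:30–18:30: 07:30–09:00, 09:30–11:00, 11:30–15:00, 15:30–16:00, 17:30–18:30.
Oksana ∩ Jun: 11:30–12:00, 13:00–13:30.
Oksana ∩ Jun ∩ Farrukh: 11:30–12:00, 13:00–13:30.
Windows ≥ 30 min: 11:30–12:00, 13:00–13:30.
Earliest such window starts at 11:30.

11:30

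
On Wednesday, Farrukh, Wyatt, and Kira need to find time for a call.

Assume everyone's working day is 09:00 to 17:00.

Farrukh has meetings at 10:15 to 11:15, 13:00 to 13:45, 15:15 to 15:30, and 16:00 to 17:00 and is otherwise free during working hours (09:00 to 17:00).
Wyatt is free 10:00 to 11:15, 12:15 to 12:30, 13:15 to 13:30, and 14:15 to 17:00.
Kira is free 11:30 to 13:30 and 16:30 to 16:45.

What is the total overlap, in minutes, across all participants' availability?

15 minutes

Farrukh free within 09:00–17:00: 09:00–10:15, 11:15–13:00, 13:45–15:15, 15:30–16:00.
Farrukh ∩ Wyatt: 10:00–10:15, 12:15–12:30, 14:15–15:15, 15:30–16:00.
Farrukh ∩ Wyatt ∩ Kira: 12:15–12:30.
Total common minutes: 15.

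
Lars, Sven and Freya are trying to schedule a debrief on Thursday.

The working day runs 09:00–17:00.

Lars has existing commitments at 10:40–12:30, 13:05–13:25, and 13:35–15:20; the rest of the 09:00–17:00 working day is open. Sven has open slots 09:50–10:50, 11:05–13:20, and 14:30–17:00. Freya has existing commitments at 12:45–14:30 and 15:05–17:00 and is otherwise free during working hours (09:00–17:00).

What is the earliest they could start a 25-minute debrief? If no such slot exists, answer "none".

09:50

Lars free within 09:00–17:00: 09:00–10:40, 12:30–13:05, 13:25–13:35, 15:20–17:00.
Freya free within 09:00–17:00: 09:00–12:45, 14:30–15:05.
Lars ∩ Sven: 09:50–10:40, 12:30–13:05, 15:20–17:00.
Lars ∩ Sven ∩ Freya: 09:50–10:40, 12:30–12:45.
Windows ≥ 25 min: 09:50–10:40.
Earliest such window starts at 09:50.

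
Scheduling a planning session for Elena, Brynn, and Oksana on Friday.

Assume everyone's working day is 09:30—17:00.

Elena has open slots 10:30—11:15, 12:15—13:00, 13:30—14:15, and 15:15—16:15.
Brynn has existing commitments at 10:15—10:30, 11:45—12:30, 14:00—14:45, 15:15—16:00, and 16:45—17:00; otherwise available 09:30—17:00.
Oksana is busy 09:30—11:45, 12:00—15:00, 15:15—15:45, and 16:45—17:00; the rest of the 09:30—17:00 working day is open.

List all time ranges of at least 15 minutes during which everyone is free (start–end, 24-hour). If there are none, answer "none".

Brynn free within 09:30–17:00: 09:30–10:15, 10:30–11:45, 12:30–14:00, 14:45–15:15, 16:00–16:45.
Oksana free within 09:30–17:00: 11:45–12:00, 15:00–15:15, 15:45–16:45.
Elena ∩ Brynn: 10:30–11:15, 12:30–13:00, 13:30–14:00, 16:00–16:15.
Elena ∩ Brynn ∩ Oksana: 16:00–16:15.
Windows ≥ 15 min: 16:00–16:15.

16:00–16:15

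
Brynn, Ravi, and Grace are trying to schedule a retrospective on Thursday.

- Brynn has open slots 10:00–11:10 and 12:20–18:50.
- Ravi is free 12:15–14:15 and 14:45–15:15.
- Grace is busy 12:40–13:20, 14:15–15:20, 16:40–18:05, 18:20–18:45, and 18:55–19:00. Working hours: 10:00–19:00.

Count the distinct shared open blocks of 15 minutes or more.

Grace free within 10:00–19:00: 10:00–12:40, 13:20–14:15, 15:20–16:40, 18:05–18:20, 18:45–18:55.
Brynn ∩ Ravi: 12:20–14:15, 14:45–15:15.
Brynn ∩ Ravi ∩ Grace: 12:20–12:40, 13:20–14:15.
Windows ≥ 15 min: 12:20–12:40, 13:20–14:15.
That's 2 windows.

2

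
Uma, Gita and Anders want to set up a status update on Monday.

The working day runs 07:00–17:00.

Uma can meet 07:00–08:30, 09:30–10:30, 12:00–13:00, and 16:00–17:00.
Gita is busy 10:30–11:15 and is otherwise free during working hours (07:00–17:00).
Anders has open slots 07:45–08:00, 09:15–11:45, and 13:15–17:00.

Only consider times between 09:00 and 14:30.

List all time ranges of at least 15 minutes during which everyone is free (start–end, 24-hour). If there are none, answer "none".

Gita free within 07:00–17:00: 07:00–10:30, 11:15–17:00.
Uma ∩ Gita: 07:00–08:30, 09:30–10:30, 12:00–13:00, 16:00–17:00.
Uma ∩ Gita ∩ Anders: 07:45–08:00, 09:30–10:30, 16:00–17:00.
Restricted to 09:00–14:30: 09:30–10:30.
Windows ≥ 15 min: 09:30–10:30.

09:30–10:30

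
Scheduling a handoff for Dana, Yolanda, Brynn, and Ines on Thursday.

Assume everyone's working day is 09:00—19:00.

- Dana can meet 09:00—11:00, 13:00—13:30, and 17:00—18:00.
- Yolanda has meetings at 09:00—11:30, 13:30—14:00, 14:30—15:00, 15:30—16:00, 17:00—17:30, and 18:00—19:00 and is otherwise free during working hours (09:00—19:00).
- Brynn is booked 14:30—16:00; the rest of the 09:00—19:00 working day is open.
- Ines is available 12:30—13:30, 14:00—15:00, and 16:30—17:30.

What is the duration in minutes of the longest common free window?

Yolanda free within 09:00–19:00: 11:30–13:30, 14:00–14:30, 15:00–15:30, 16:00–17:00, 17:30–18:00.
Brynn free within 09:00–19:00: 09:00–14:30, 16:00–19:00.
Dana ∩ Yolanda: 13:00–13:30, 17:30–18:00.
Dana ∩ Yolanda ∩ Brynn: 13:00–13:30, 17:30–18:00.
Dana ∩ Yolanda ∩ Brynn ∩ Ines: 13:00–13:30.
Single common window of 30 minutes.

30 minutes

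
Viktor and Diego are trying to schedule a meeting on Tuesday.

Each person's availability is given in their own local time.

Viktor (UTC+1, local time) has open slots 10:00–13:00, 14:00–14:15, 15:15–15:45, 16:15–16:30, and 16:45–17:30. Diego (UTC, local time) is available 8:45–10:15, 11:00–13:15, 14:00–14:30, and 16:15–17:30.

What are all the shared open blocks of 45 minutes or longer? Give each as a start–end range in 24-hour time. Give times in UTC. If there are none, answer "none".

Viktor → UTC: 09:00–12:00, 13:00–13:15, 14:15–14:45, 15:15–15:30, 15:45–16:30.
Diego → UTC: 08:45–10:15, 11:00–13:15, 14:00–14:30, 16:15–17:30.
Viktor ∩ Diego: 09:00–10:15, 11:00–12:00, 13:00–13:15, 14:15–14:30, 16:15–16:30.
Windows ≥ 45 min: 09:00–10:15, 11:00–12:00.

09:00–10:15, 11:00–12:00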